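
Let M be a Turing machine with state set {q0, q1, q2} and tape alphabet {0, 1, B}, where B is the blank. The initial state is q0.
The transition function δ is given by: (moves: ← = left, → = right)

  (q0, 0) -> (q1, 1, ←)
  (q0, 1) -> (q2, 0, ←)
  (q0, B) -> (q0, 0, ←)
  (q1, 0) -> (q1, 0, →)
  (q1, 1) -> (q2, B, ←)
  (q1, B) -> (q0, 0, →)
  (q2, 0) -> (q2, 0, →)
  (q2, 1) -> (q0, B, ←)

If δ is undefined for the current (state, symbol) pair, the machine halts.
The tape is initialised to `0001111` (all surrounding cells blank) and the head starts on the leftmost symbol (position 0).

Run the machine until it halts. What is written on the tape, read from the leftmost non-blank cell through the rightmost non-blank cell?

000BB111

q0 | B[0]001111   read 0 → write 1, move ←, go to q1
q1 | [B]1001111   read B → write 0, move →, go to q0
q0 | 0[1]001111   read 1 → write 0, move ←, go to q2
q2 | [0]0001111   read 0 → write 0, move →, go to q2
q2 | 0[0]001111   read 0 → write 0, move →, go to q2
q2 | 00[0]01111   read 0 → write 0, move →, go to q2
q2 | 000[0]1111   read 0 → write 0, move →, go to q2
q2 | 0000[1]111   read 1 → write B, move ←, go to q0
q0 | 000[0]B111   read 0 → write 1, move ←, go to q1
q1 | 00[0]1B111   read 0 → write 0, move →, go to q1
q1 | 000[1]B111   read 1 → write B, move ←, go to q2
q2 | 00[0]BB111   read 0 → write 0, move →, go to q2
q2 | 000[B]B111
The non-blank tape span at halt is 000BB111.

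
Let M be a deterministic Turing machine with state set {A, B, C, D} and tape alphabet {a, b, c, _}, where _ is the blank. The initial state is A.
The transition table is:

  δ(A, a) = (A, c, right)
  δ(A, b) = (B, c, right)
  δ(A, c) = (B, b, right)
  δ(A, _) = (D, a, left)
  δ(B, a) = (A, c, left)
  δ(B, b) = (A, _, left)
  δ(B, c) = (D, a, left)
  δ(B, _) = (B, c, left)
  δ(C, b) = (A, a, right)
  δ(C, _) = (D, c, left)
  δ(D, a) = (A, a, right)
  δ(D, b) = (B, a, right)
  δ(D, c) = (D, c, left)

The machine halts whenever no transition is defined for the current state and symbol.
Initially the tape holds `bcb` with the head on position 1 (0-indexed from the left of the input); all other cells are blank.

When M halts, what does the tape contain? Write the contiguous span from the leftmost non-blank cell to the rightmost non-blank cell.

a_ccc

state=A head=1 tape=__b[c]b_   (A,c)→(B,b,right)
state=B head=2 tape=__bb[b]_   (B,b)→(A,_,left)
state=A head=1 tape=__b[b]__   (A,b)→(B,c,right)
state=B head=2 tape=__bc[_]_   (B,_)→(B,c,left)
state=B head=1 tape=__b[c]c_   (B,c)→(D,a,left)
state=D head=0 tape=__[b]ac_   (D,b)→(B,a,right)
state=B head=1 tape=__a[a]c_   (B,a)→(A,c,left)
state=A head=0 tape=__[a]cc_   (A,a)→(A,c,right)
state=A head=1 tape=__c[c]c_   (A,c)→(B,b,right)
state=B head=2 tape=__cb[c]_   (B,c)→(D,a,left)
state=D head=1 tape=__c[b]a_   (D,b)→(B,a,right)
state=B head=2 tape=__ca[a]_   (B,a)→(A,c,left)
state=A head=1 tape=__c[a]c_   (A,a)→(A,c,right)
state=A head=2 tape=__cc[c]_   (A,c)→(B,b,right)
state=B head=3 tape=__ccb[_]   (B,_)→(B,c,left)
state=B head=2 tape=__cc[b]c   (B,b)→(A,_,left)
state=A head=1 tape=__c[c]_c   (A,c)→(B,b,right)
state=B head=2 tape=__cb[_]c   (B,_)→(B,c,left)
state=B head=1 tape=__c[b]cc   (B,b)→(A,_,left)
state=A head=0 tape=__[c]_cc   (A,c)→(B,b,right)
state=B head=1 tape=__b[_]cc   (B,_)→(B,c,left)
state=B head=0 tape=__[b]ccc   (B,b)→(A,_,left)
state=A head=-1 tape=_[_]_ccc   (A,_)→(D,a,left)
state=D head=-2 tape=[_]a_ccc
The non-blank tape span at halt is a_ccc.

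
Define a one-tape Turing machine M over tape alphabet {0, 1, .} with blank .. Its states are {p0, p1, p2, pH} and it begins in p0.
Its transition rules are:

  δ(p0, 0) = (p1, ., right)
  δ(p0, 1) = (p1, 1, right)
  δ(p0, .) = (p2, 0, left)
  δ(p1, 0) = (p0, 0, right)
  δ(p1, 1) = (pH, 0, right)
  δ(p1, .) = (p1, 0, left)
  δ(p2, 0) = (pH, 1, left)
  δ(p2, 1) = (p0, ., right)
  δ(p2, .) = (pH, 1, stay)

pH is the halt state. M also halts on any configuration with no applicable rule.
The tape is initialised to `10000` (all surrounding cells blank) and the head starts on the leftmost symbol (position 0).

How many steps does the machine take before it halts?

state=p0 head=0 tape=[1]0000..   (p0,1)→(p1,1,right)
state=p1 head=1 tape=1[0]000..   (p1,0)→(p0,0,right)
state=p0 head=2 tape=10[0]00..   (p0,0)→(p1,.,right)
state=p1 head=3 tape=10.[0]0..   (p1,0)→(p0,0,right)
state=p0 head=4 tape=10.0[0]..   (p0,0)→(p1,.,right)
state=p1 head=5 tape=10.0.[.].   (p1,.)→(p1,0,left)
state=p1 head=4 tape=10.0[.]0.   (p1,.)→(p1,0,left)
state=p1 head=3 tape=10.[0]00.   (p1,0)→(p0,0,right)
state=p0 head=4 tape=10.0[0]0.   (p0,0)→(p1,.,right)
state=p1 head=5 tape=10.0.[0].   (p1,0)→(p0,0,right)
state=p0 head=6 tape=10.0.0[.]   (p0,.)→(p2,0,left)
state=p2 head=5 tape=10.0.[0]0   (p2,0)→(pH,1,left)
state=pH head=4 tape=10.0[.]10
M halts after 12 transitions.

12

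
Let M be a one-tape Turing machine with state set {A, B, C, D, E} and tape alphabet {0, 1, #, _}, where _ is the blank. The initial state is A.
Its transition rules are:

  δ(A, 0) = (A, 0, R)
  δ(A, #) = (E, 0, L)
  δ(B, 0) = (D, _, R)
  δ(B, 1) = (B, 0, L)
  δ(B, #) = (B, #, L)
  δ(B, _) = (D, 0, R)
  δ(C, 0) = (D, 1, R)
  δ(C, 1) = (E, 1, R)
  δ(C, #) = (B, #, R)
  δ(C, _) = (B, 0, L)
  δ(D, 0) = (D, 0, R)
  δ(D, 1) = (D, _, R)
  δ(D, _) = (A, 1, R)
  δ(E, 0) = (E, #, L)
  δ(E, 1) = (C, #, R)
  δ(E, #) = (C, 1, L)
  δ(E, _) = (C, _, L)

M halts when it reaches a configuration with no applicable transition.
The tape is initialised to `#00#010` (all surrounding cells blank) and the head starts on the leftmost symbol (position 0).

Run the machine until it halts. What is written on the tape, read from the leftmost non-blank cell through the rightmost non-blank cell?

A | ___[#]00#010   read # → write 0, move L, go to E
E | __[_]000#010   read _ → write _, move L, go to C
C | _[_]_000#010   read _ → write 0, move L, go to B
B | [_]0_000#010   read _ → write 0, move R, go to D
D | 0[0]_000#010   read 0 → write 0, move R, go to D
D | 00[_]000#010   read _ → write 1, move R, go to A
A | 001[0]00#010   read 0 → write 0, move R, go to A
A | 0010[0]0#010   read 0 → write 0, move R, go to A
A | 00100[0]#010   read 0 → write 0, move R, go to A
A | 001000[#]010   read # → write 0, move L, go to E
E | 00100[0]0010   read 0 → write #, move L, go to E
E | 0010[0]#0010   read 0 → write #, move L, go to E
E | 001[0]##0010   read 0 → write #, move L, go to E
E | 00[1]###0010   read 1 → write #, move R, go to C
C | 00#[#]##0010   read # → write #, move R, go to B
B | 00##[#]#0010   read # → write #, move L, go to B
B | 00#[#]##0010   read # → write #, move L, go to B
B | 00[#]###0010   read # → write #, move L, go to B
B | 0[0]####0010   read 0 → write _, move R, go to D
D | 0_[#]###0010
The non-blank tape span at halt is 0_####0010.

0_####0010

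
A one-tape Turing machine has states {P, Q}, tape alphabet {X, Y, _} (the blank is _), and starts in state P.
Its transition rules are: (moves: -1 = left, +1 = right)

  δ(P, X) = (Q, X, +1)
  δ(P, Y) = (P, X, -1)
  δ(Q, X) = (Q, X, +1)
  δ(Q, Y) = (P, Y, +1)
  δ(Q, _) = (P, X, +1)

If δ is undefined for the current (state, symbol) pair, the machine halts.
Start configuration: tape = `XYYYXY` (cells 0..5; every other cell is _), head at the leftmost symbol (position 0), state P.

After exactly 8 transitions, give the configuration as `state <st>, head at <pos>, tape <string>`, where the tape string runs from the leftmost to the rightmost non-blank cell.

state=P head=0 tape=[X]YYYXY   (P,X)→(Q,X,+1)
state=Q head=1 tape=X[Y]YYXY   (Q,Y)→(P,Y,+1)
state=P head=2 tape=XY[Y]YXY   (P,Y)→(P,X,-1)
state=P head=1 tape=X[Y]XYXY   (P,Y)→(P,X,-1)
state=P head=0 tape=[X]XXYXY   (P,X)→(Q,X,+1)
state=Q head=1 tape=X[X]XYXY   (Q,X)→(Q,X,+1)
state=Q head=2 tape=XX[X]YXY   (Q,X)→(Q,X,+1)
state=Q head=3 tape=XXX[Y]XY   (Q,Y)→(P,Y,+1)
state=P head=4 tape=XXXY[X]Y
After 8 steps: state P, head at 4, tape XXXYXY.

state P, head at 4, tape XXXYXY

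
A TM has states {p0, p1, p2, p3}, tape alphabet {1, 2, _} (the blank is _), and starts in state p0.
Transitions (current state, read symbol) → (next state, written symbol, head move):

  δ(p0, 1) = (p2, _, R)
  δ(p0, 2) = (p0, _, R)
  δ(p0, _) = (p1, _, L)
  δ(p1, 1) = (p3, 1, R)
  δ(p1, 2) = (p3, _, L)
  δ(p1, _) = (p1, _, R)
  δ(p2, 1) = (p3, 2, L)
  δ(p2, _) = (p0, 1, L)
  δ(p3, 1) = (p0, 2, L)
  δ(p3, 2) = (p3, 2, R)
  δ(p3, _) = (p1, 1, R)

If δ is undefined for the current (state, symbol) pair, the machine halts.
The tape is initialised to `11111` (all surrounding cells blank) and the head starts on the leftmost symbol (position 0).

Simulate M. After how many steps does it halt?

p0 | __[1]1111   read 1 → write _, move R, go to p2
p2 | ___[1]111   read 1 → write 2, move L, go to p3
p3 | __[_]2111   read _ → write 1, move R, go to p1
p1 | __1[2]111   read 2 → write _, move L, go to p3
p3 | __[1]_111   read 1 → write 2, move L, go to p0
p0 | _[_]2_111   read _ → write _, move L, go to p1
p1 | [_]_2_111   read _ → write _, move R, go to p1
p1 | _[_]2_111   read _ → write _, move R, go to p1
p1 | __[2]_111   read 2 → write _, move L, go to p3
p3 | _[_]__111   read _ → write 1, move R, go to p1
p1 | _1[_]_111   read _ → write _, move R, go to p1
p1 | _1_[_]111   read _ → write _, move R, go to p1
p1 | _1__[1]11   read 1 → write 1, move R, go to p3
p3 | _1__1[1]1   read 1 → write 2, move L, go to p0
p0 | _1__[1]21   read 1 → write _, move R, go to p2
p2 | _1___[2]1
M halts after 15 transitions.

15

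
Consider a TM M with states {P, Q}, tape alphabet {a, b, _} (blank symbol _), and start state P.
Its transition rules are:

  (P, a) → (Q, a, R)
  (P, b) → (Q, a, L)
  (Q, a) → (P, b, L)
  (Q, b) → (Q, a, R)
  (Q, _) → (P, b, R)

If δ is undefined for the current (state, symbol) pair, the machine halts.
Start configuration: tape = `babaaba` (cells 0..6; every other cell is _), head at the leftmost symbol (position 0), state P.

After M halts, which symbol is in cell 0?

state=P head=0 tape=_[b]abaaba__   (P,b)→(Q,a,L)
state=Q head=-1 tape=[_]aabaaba__   (Q,_)→(P,b,R)
state=P head=0 tape=b[a]abaaba__   (P,a)→(Q,a,R)
state=Q head=1 tape=ba[a]baaba__   (Q,a)→(P,b,L)
state=P head=0 tape=b[a]bbaaba__   (P,a)→(Q,a,R)
state=Q head=1 tape=ba[b]baaba__   (Q,b)→(Q,a,R)
state=Q head=2 tape=baa[b]aaba__   (Q,b)→(Q,a,R)
state=Q head=3 tape=baaa[a]aba__   (Q,a)→(P,b,L)
state=P head=2 tape=baa[a]baba__   (P,a)→(Q,a,R)
state=Q head=3 tape=baaa[b]aba__   (Q,b)→(Q,a,R)
state=Q head=4 tape=baaaa[a]ba__   (Q,a)→(P,b,L)
state=P head=3 tape=baaa[a]bba__   (P,a)→(Q,a,R)
state=Q head=4 tape=baaaa[b]ba__   (Q,b)→(Q,a,R)
state=Q head=5 tape=baaaaa[b]a__   (Q,b)→(Q,a,R)
state=Q head=6 tape=baaaaaa[a]__   (Q,a)→(P,b,L)
state=P head=5 tape=baaaaa[a]b__   (P,a)→(Q,a,R)
state=Q head=6 tape=baaaaaa[b]__   (Q,b)→(Q,a,R)
state=Q head=7 tape=baaaaaaa[_]_   (Q,_)→(P,b,R)
state=P head=8 tape=baaaaaaab[_]
Cell 0 holds a when M halts.

a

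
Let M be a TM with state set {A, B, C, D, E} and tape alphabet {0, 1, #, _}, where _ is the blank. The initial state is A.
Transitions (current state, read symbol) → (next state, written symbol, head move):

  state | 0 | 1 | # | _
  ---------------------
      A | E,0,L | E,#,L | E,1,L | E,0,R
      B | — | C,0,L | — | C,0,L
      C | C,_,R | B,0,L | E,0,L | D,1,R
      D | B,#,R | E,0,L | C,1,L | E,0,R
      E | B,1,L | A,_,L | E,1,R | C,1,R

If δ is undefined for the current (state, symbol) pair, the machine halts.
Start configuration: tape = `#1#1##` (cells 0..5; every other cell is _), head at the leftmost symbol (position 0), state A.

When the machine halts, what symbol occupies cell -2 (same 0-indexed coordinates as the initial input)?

A | __[#]1#1##   read # → write 1, move L, go to E
E | _[_]11#1##   read _ → write 1, move R, go to C
C | _1[1]1#1##   read 1 → write 0, move L, go to B
B | _[1]01#1##   read 1 → write 0, move L, go to C
C | [_]001#1##   read _ → write 1, move R, go to D
D | 1[0]01#1##   read 0 → write #, move R, go to B
B | 1#[0]1#1##
Cell -2 holds 1 when M halts.

1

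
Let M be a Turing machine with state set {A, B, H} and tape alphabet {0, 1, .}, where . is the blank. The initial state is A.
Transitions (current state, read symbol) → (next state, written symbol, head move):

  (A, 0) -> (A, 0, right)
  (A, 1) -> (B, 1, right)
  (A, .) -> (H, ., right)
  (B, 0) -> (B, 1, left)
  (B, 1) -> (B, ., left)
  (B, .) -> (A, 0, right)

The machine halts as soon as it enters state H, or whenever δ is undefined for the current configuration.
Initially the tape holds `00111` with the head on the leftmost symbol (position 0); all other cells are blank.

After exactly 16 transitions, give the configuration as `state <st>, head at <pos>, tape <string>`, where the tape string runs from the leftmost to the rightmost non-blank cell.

state H, head at 2, tape 010...1

A | ..[0]0111   read 0 → write 0, move right, go to A
A | ..0[0]111   read 0 → write 0, move right, go to A
A | ..00[1]11   read 1 → write 1, move right, go to B
B | ..001[1]1   read 1 → write ., move left, go to B
B | ..00[1].1   read 1 → write ., move left, go to B
B | ..0[0]..1   read 0 → write 1, move left, go to B
B | ..[0]1..1   read 0 → write 1, move left, go to B
B | .[.]11..1   read . → write 0, move right, go to A
A | .0[1]1..1   read 1 → write 1, move right, go to B
B | .01[1]..1   read 1 → write ., move left, go to B
B | .0[1]...1   read 1 → write ., move left, go to B
B | .[0]....1   read 0 → write 1, move left, go to B
B | [.]1....1   read . → write 0, move right, go to A
A | 0[1]....1   read 1 → write 1, move right, go to B
B | 01[.]...1   read . → write 0, move right, go to A
A | 010[.]..1   read . → write ., move right, go to H
H | 010.[.].1
After 16 steps: state H, head at 2, tape 010...1.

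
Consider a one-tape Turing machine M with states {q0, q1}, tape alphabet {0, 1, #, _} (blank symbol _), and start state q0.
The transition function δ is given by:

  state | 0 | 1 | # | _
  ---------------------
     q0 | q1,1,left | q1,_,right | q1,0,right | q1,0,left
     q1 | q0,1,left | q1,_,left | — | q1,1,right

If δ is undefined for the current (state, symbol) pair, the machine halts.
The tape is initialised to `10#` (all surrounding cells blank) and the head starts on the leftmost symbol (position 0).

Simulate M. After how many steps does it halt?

16

state=q0 head=0 tape=__[1]0#   (q0,1)→(q1,_,right)
state=q1 head=1 tape=___[0]#   (q1,0)→(q0,1,left)
state=q0 head=0 tape=__[_]1#   (q0,_)→(q1,0,left)
state=q1 head=-1 tape=_[_]01#   (q1,_)→(q1,1,right)
state=q1 head=0 tape=_1[0]1#   (q1,0)→(q0,1,left)
state=q0 head=-1 tape=_[1]11#   (q0,1)→(q1,_,right)
state=q1 head=0 tape=__[1]1#   (q1,1)→(q1,_,left)
state=q1 head=-1 tape=_[_]_1#   (q1,_)→(q1,1,right)
state=q1 head=0 tape=_1[_]1#   (q1,_)→(q1,1,right)
state=q1 head=1 tape=_11[1]#   (q1,1)→(q1,_,left)
state=q1 head=0 tape=_1[1]_#   (q1,1)→(q1,_,left)
state=q1 head=-1 tape=_[1]__#   (q1,1)→(q1,_,left)
state=q1 head=-2 tape=[_]___#   (q1,_)→(q1,1,right)
state=q1 head=-1 tape=1[_]__#   (q1,_)→(q1,1,right)
state=q1 head=0 tape=11[_]_#   (q1,_)→(q1,1,right)
state=q1 head=1 tape=111[_]#   (q1,_)→(q1,1,right)
state=q1 head=2 tape=1111[#]
M halts after 16 transitions.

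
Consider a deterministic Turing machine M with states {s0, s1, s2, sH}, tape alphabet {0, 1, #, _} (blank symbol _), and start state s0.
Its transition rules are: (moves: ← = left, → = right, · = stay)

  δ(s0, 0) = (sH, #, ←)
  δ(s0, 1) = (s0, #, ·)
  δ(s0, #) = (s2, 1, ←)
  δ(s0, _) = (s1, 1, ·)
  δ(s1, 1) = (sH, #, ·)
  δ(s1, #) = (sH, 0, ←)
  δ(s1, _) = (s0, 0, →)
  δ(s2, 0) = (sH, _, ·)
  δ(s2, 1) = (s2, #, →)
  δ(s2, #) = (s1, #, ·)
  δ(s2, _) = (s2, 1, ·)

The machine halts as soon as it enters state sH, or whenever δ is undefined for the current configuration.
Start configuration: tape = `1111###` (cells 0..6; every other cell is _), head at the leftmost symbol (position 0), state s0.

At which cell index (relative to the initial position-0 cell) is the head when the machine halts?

state=s0 head=0 tape=_[1]111###   (s0,1)→(s0,#,·)
state=s0 head=0 tape=_[#]111###   (s0,#)→(s2,1,←)
state=s2 head=-1 tape=[_]1111###   (s2,_)→(s2,1,·)
state=s2 head=-1 tape=[1]1111###   (s2,1)→(s2,#,→)
state=s2 head=0 tape=#[1]111###   (s2,1)→(s2,#,→)
state=s2 head=1 tape=##[1]11###   (s2,1)→(s2,#,→)
state=s2 head=2 tape=###[1]1###   (s2,1)→(s2,#,→)
state=s2 head=3 tape=####[1]###   (s2,1)→(s2,#,→)
state=s2 head=4 tape=#####[#]##   (s2,#)→(s1,#,·)
state=s1 head=4 tape=#####[#]##   (s1,#)→(sH,0,←)
state=sH head=3 tape=####[#]0##
At halt the head is at cell 3.

3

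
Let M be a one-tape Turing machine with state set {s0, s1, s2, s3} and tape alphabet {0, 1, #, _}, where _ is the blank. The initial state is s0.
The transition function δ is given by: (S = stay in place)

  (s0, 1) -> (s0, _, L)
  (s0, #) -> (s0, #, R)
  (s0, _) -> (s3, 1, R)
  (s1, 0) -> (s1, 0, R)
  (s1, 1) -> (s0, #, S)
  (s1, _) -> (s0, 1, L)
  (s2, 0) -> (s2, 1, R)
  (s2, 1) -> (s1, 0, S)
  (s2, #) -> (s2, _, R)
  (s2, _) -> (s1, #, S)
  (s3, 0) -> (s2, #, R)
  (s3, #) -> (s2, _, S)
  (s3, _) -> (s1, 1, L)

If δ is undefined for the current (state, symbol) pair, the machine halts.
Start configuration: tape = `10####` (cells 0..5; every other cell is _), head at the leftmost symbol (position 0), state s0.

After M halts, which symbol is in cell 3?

_

s0 | _[1]0####_   read 1 → write _, move L, go to s0
s0 | [_]_0####_   read _ → write 1, move R, go to s3
s3 | 1[_]0####_   read _ → write 1, move L, go to s1
s1 | [1]10####_   read 1 → write #, move S, go to s0
s0 | [#]10####_   read # → write #, move R, go to s0
s0 | #[1]0####_   read 1 → write _, move L, go to s0
s0 | [#]_0####_   read # → write #, move R, go to s0
s0 | #[_]0####_   read _ → write 1, move R, go to s3
s3 | #1[0]####_   read 0 → write #, move R, go to s2
s2 | #1#[#]###_   read # → write _, move R, go to s2
s2 | #1#_[#]##_   read # → write _, move R, go to s2
s2 | #1#__[#]#_   read # → write _, move R, go to s2
s2 | #1#___[#]_   read # → write _, move R, go to s2
s2 | #1#____[_]   read _ → write #, move S, go to s1
s1 | #1#____[#]
Cell 3 holds _ when M halts.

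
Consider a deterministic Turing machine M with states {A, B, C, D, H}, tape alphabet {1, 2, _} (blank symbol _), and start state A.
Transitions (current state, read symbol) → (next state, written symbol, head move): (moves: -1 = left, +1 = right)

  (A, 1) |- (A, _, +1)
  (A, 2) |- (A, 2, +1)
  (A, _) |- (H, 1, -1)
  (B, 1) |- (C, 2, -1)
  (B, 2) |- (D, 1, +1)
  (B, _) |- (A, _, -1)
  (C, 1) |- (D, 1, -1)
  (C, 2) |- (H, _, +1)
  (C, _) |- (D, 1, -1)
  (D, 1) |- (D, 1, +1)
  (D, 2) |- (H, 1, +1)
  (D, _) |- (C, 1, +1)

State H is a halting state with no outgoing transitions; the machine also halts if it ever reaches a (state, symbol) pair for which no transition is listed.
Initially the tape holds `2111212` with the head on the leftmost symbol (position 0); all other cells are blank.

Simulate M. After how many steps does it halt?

state=A head=0 tape=[2]111212_   (A,2)→(A,2,+1)
state=A head=1 tape=2[1]11212_   (A,1)→(A,_,+1)
state=A head=2 tape=2_[1]1212_   (A,1)→(A,_,+1)
state=A head=3 tape=2__[1]212_   (A,1)→(A,_,+1)
state=A head=4 tape=2___[2]12_   (A,2)→(A,2,+1)
state=A head=5 tape=2___2[1]2_   (A,1)→(A,_,+1)
state=A head=6 tape=2___2_[2]_   (A,2)→(A,2,+1)
state=A head=7 tape=2___2_2[_]   (A,_)→(H,1,-1)
state=H head=6 tape=2___2_[2]1
M halts after 8 transitions.

8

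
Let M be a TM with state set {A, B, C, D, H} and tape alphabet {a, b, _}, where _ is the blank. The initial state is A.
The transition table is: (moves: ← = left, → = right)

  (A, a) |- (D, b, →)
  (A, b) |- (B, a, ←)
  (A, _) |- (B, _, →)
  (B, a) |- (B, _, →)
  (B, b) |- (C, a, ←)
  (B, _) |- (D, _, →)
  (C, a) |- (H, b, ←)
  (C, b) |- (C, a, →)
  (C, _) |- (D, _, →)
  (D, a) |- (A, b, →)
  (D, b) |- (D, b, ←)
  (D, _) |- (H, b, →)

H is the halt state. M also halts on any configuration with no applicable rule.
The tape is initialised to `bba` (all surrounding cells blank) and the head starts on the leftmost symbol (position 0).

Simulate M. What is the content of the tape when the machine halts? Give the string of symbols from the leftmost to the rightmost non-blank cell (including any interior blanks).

bbb__b

state=A head=0 tape=_[b]ba____   (A,b)→(B,a,←)
state=B head=-1 tape=[_]aba____   (B,_)→(D,_,→)
state=D head=0 tape=_[a]ba____   (D,a)→(A,b,→)
state=A head=1 tape=_b[b]a____   (A,b)→(B,a,←)
state=B head=0 tape=_[b]aa____   (B,b)→(C,a,←)
state=C head=-1 tape=[_]aaa____   (C,_)→(D,_,→)
state=D head=0 tape=_[a]aa____   (D,a)→(A,b,→)
state=A head=1 tape=_b[a]a____   (A,a)→(D,b,→)
state=D head=2 tape=_bb[a]____   (D,a)→(A,b,→)
state=A head=3 tape=_bbb[_]___   (A,_)→(B,_,→)
state=B head=4 tape=_bbb_[_]__   (B,_)→(D,_,→)
state=D head=5 tape=_bbb__[_]_   (D,_)→(H,b,→)
state=H head=6 tape=_bbb__b[_]
The non-blank tape span at halt is bbb__b.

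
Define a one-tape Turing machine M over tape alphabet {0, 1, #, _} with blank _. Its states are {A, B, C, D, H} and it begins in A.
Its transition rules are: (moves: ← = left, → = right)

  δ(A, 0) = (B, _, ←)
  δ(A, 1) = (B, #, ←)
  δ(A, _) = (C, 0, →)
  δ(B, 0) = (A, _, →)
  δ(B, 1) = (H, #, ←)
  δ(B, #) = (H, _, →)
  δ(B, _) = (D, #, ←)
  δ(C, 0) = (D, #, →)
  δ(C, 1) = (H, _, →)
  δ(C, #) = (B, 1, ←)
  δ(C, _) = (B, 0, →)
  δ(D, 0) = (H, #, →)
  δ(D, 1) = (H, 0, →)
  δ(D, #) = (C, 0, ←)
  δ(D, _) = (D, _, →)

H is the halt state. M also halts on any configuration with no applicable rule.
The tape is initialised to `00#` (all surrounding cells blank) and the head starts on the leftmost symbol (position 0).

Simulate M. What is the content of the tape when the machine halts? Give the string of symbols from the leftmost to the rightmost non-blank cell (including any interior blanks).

state=A head=0 tape=__[0]0#   (A,0)→(B,_,←)
state=B head=-1 tape=_[_]_0#   (B,_)→(D,#,←)
state=D head=-2 tape=[_]#_0#   (D,_)→(D,_,→)
state=D head=-1 tape=_[#]_0#   (D,#)→(C,0,←)
state=C head=-2 tape=[_]0_0#   (C,_)→(B,0,→)
state=B head=-1 tape=0[0]_0#   (B,0)→(A,_,→)
state=A head=0 tape=0_[_]0#   (A,_)→(C,0,→)
state=C head=1 tape=0_0[0]#   (C,0)→(D,#,→)
state=D head=2 tape=0_0#[#]   (D,#)→(C,0,←)
state=C head=1 tape=0_0[#]0   (C,#)→(B,1,←)
state=B head=0 tape=0_[0]10   (B,0)→(A,_,→)
state=A head=1 tape=0__[1]0   (A,1)→(B,#,←)
state=B head=0 tape=0_[_]#0   (B,_)→(D,#,←)
state=D head=-1 tape=0[_]##0   (D,_)→(D,_,→)
state=D head=0 tape=0_[#]#0   (D,#)→(C,0,←)
state=C head=-1 tape=0[_]0#0   (C,_)→(B,0,→)
state=B head=0 tape=00[0]#0   (B,0)→(A,_,→)
state=A head=1 tape=00_[#]0
The non-blank tape span at halt is 00_#0.

00_#0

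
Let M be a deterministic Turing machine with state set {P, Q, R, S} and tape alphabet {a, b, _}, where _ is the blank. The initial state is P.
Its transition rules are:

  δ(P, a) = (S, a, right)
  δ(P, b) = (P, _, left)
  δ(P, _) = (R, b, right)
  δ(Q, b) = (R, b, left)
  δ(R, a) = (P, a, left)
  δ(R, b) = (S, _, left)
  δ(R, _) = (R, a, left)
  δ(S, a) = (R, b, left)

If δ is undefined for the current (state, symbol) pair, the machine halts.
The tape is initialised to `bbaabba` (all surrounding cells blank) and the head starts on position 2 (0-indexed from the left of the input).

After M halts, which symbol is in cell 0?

state=P head=2 tape=__bb[a]abba   (P,a)→(S,a,right)
state=S head=3 tape=__bba[a]bba   (S,a)→(R,b,left)
state=R head=2 tape=__bb[a]bbba   (R,a)→(P,a,left)
state=P head=1 tape=__b[b]abbba   (P,b)→(P,_,left)
state=P head=0 tape=__[b]_abbba   (P,b)→(P,_,left)
state=P head=-1 tape=_[_]__abbba   (P,_)→(R,b,right)
state=R head=0 tape=_b[_]_abbba   (R,_)→(R,a,left)
state=R head=-1 tape=_[b]a_abbba   (R,b)→(S,_,left)
state=S head=-2 tape=[_]_a_abbba
Cell 0 holds a when M halts.

a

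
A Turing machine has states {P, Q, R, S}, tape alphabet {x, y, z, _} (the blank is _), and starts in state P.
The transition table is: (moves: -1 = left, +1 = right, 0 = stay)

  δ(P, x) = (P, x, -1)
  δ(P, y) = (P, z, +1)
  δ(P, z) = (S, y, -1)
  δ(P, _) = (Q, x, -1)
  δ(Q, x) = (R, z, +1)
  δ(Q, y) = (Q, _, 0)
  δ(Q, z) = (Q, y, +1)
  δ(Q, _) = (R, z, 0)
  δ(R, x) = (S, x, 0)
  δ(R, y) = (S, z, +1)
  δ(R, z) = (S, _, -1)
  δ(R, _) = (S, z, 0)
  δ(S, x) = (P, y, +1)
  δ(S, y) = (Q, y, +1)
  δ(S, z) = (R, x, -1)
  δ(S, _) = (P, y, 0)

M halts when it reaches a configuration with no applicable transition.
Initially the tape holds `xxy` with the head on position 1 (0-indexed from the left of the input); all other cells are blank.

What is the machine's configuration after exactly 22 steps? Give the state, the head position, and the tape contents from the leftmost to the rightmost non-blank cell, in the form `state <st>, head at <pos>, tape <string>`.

P | ___x[x]y   read x → write x, move -1, go to P
P | ___[x]xy   read x → write x, move -1, go to P
P | __[_]xxy   read _ → write x, move -1, go to Q
Q | _[_]xxxy   read _ → write z, move 0, go to R
R | _[z]xxxy   read z → write _, move -1, go to S
S | [_]_xxxy   read _ → write y, move 0, go to P
P | [y]_xxxy   read y → write z, move +1, go to P
P | z[_]xxxy   read _ → write x, move -1, go to Q
Q | [z]xxxxy   read z → write y, move +1, go to Q
Q | y[x]xxxy   read x → write z, move +1, go to R
R | yz[x]xxy   read x → write x, move 0, go to S
S | yz[x]xxy   read x → write y, move +1, go to P
P | yzy[x]xy   read x → write x, move -1, go to P
P | yz[y]xxy   read y → write z, move +1, go to P
P | yzz[x]xy   read x → write x, move -1, go to P
P | yz[z]xxy   read z → write y, move -1, go to S
S | y[z]yxxy   read z → write x, move -1, go to R
R | [y]xyxxy   read y → write z, move +1, go to S
S | z[x]yxxy   read x → write y, move +1, go to P
P | zy[y]xxy   read y → write z, move +1, go to P
P | zyz[x]xy   read x → write x, move -1, go to P
P | zy[z]xxy   read z → write y, move -1, go to S
S | z[y]yxxy
After 22 steps: state S, head at -2, tape zyyxxy.

state S, head at -2, tape zyyxxy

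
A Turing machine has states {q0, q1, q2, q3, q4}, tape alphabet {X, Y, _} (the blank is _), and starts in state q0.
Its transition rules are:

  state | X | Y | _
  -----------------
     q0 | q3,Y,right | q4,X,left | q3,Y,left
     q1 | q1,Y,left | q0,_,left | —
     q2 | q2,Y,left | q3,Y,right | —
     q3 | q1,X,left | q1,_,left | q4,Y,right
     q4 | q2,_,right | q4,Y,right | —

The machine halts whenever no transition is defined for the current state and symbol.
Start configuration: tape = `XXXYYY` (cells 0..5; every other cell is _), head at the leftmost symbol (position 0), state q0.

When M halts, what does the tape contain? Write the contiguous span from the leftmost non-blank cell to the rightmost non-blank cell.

YY_XXYYY

state=q0 head=0 tape=__[X]XXYYY   (q0,X)→(q3,Y,right)
state=q3 head=1 tape=__Y[X]XYYY   (q3,X)→(q1,X,left)
state=q1 head=0 tape=__[Y]XXYYY   (q1,Y)→(q0,_,left)
state=q0 head=-1 tape=_[_]_XXYYY   (q0,_)→(q3,Y,left)
state=q3 head=-2 tape=[_]Y_XXYYY   (q3,_)→(q4,Y,right)
state=q4 head=-1 tape=Y[Y]_XXYYY   (q4,Y)→(q4,Y,right)
state=q4 head=0 tape=YY[_]XXYYY
The non-blank tape span at halt is YY_XXYYY.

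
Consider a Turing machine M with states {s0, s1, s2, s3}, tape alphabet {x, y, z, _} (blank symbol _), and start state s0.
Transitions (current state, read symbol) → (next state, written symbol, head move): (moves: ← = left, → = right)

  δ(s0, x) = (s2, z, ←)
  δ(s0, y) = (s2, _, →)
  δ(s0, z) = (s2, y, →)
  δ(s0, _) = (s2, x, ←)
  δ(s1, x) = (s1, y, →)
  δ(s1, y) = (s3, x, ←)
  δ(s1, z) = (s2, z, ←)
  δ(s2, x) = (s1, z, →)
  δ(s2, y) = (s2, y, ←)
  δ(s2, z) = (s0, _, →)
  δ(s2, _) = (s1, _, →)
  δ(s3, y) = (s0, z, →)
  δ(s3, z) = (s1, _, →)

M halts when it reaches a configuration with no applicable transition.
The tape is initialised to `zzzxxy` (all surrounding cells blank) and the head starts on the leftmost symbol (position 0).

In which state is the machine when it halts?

s1

state=s0 head=0 tape=[z]zzxxy__   (s0,z)→(s2,y,→)
state=s2 head=1 tape=y[z]zxxy__   (s2,z)→(s0,_,→)
state=s0 head=2 tape=y_[z]xxy__   (s0,z)→(s2,y,→)
state=s2 head=3 tape=y_y[x]xy__   (s2,x)→(s1,z,→)
state=s1 head=4 tape=y_yz[x]y__   (s1,x)→(s1,y,→)
state=s1 head=5 tape=y_yzy[y]__   (s1,y)→(s3,x,←)
state=s3 head=4 tape=y_yz[y]x__   (s3,y)→(s0,z,→)
state=s0 head=5 tape=y_yzz[x]__   (s0,x)→(s2,z,←)
state=s2 head=4 tape=y_yz[z]z__   (s2,z)→(s0,_,→)
state=s0 head=5 tape=y_yz_[z]__   (s0,z)→(s2,y,→)
state=s2 head=6 tape=y_yz_y[_]_   (s2,_)→(s1,_,→)
state=s1 head=7 tape=y_yz_y_[_]
No transition is defined for (s1, _); M halts in state s1.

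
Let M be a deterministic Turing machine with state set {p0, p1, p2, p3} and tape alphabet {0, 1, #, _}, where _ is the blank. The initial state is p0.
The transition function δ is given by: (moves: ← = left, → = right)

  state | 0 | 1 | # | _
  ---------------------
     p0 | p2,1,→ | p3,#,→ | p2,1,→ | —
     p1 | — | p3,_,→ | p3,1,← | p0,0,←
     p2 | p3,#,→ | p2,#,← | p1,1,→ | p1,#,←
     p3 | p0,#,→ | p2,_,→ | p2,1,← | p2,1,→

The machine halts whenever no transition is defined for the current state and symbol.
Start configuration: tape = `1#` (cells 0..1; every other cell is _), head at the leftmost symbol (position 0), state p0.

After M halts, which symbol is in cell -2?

state=p0 head=0 tape=____[1]#__   (p0,1)→(p3,#,→)
state=p3 head=1 tape=____#[#]__   (p3,#)→(p2,1,←)
state=p2 head=0 tape=____[#]1__   (p2,#)→(p1,1,→)
state=p1 head=1 tape=____1[1]__   (p1,1)→(p3,_,→)
state=p3 head=2 tape=____1_[_]_   (p3,_)→(p2,1,→)
state=p2 head=3 tape=____1_1[_]   (p2,_)→(p1,#,←)
state=p1 head=2 tape=____1_[1]#   (p1,1)→(p3,_,→)
state=p3 head=3 tape=____1__[#]   (p3,#)→(p2,1,←)
state=p2 head=2 tape=____1_[_]1   (p2,_)→(p1,#,←)
state=p1 head=1 tape=____1[_]#1   (p1,_)→(p0,0,←)
state=p0 head=0 tape=____[1]0#1   (p0,1)→(p3,#,→)
state=p3 head=1 tape=____#[0]#1   (p3,0)→(p0,#,→)
state=p0 head=2 tape=____##[#]1   (p0,#)→(p2,1,→)
state=p2 head=3 tape=____##1[1]   (p2,1)→(p2,#,←)
state=p2 head=2 tape=____##[1]#   (p2,1)→(p2,#,←)
state=p2 head=1 tape=____#[#]##   (p2,#)→(p1,1,→)
state=p1 head=2 tape=____#1[#]#   (p1,#)→(p3,1,←)
state=p3 head=1 tape=____#[1]1#   (p3,1)→(p2,_,→)
state=p2 head=2 tape=____#_[1]#   (p2,1)→(p2,#,←)
state=p2 head=1 tape=____#[_]##   (p2,_)→(p1,#,←)
state=p1 head=0 tape=____[#]###   (p1,#)→(p3,1,←)
state=p3 head=-1 tape=___[_]1###   (p3,_)→(p2,1,→)
state=p2 head=0 tape=___1[1]###   (p2,1)→(p2,#,←)
state=p2 head=-1 tape=___[1]####   (p2,1)→(p2,#,←)
state=p2 head=-2 tape=__[_]#####   (p2,_)→(p1,#,←)
state=p1 head=-3 tape=_[_]######   (p1,_)→(p0,0,←)
state=p0 head=-4 tape=[_]0######
Cell -2 holds # when M halts.

#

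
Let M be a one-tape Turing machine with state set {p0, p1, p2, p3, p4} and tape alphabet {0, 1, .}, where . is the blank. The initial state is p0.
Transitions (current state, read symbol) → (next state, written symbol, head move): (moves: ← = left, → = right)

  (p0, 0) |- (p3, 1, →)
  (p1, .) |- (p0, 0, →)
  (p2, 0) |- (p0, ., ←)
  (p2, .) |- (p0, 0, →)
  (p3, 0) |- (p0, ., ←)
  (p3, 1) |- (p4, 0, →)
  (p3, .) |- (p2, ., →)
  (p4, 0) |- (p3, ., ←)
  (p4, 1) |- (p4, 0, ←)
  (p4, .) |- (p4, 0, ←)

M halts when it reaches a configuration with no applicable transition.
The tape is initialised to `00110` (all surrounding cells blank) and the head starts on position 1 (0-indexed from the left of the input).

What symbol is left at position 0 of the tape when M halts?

state=p0 head=1 tape=.0[0]110   (p0,0)→(p3,1,→)
state=p3 head=2 tape=.01[1]10   (p3,1)→(p4,0,→)
state=p4 head=3 tape=.010[1]0   (p4,1)→(p4,0,←)
state=p4 head=2 tape=.01[0]00   (p4,0)→(p3,.,←)
state=p3 head=1 tape=.0[1].00   (p3,1)→(p4,0,→)
state=p4 head=2 tape=.00[.]00   (p4,.)→(p4,0,←)
state=p4 head=1 tape=.0[0]000   (p4,0)→(p3,.,←)
state=p3 head=0 tape=.[0].000   (p3,0)→(p0,.,←)
state=p0 head=-1 tape=[.]..000
Cell 0 holds . when M halts.

.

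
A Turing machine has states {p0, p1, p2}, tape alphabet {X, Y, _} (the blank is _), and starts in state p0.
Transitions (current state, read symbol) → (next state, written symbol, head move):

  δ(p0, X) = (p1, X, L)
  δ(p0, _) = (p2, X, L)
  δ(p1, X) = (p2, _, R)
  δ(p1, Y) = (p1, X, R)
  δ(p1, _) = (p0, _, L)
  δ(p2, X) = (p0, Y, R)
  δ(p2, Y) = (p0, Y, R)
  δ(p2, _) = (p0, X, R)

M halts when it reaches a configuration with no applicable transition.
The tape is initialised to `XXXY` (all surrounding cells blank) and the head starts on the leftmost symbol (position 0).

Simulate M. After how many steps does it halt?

17

p0 | ___[X]XXY   read X → write X, move L, go to p1
p1 | __[_]XXXY   read _ → write _, move L, go to p0
p0 | _[_]_XXXY   read _ → write X, move L, go to p2
p2 | [_]X_XXXY   read _ → write X, move R, go to p0
p0 | X[X]_XXXY   read X → write X, move L, go to p1
p1 | [X]X_XXXY   read X → write _, move R, go to p2
p2 | _[X]_XXXY   read X → write Y, move R, go to p0
p0 | _Y[_]XXXY   read _ → write X, move L, go to p2
p2 | _[Y]XXXXY   read Y → write Y, move R, go to p0
p0 | _Y[X]XXXY   read X → write X, move L, go to p1
p1 | _[Y]XXXXY   read Y → write X, move R, go to p1
p1 | _X[X]XXXY   read X → write _, move R, go to p2
p2 | _X_[X]XXY   read X → write Y, move R, go to p0
p0 | _X_Y[X]XY   read X → write X, move L, go to p1
p1 | _X_[Y]XXY   read Y → write X, move R, go to p1
p1 | _X_X[X]XY   read X → write _, move R, go to p2
p2 | _X_X_[X]Y   read X → write Y, move R, go to p0
p0 | _X_X_Y[Y]
M halts after 17 transitions.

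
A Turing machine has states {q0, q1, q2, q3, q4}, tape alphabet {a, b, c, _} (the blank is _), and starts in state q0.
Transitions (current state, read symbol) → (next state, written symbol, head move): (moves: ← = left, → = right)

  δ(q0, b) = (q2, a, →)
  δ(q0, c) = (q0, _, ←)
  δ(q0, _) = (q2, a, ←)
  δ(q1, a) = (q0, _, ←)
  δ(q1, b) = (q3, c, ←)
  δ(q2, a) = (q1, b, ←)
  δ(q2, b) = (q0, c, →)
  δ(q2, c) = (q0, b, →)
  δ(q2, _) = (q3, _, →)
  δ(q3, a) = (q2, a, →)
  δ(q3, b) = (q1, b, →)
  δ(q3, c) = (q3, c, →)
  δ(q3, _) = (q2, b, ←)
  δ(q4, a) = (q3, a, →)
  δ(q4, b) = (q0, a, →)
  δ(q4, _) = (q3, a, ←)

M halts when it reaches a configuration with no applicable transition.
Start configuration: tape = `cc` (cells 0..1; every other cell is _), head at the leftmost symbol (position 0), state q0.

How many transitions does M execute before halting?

state=q0 head=0 tape=__[c]c____   (q0,c)→(q0,_,←)
state=q0 head=-1 tape=_[_]_c____   (q0,_)→(q2,a,←)
state=q2 head=-2 tape=[_]a_c____   (q2,_)→(q3,_,→)
state=q3 head=-1 tape=_[a]_c____   (q3,a)→(q2,a,→)
state=q2 head=0 tape=_a[_]c____   (q2,_)→(q3,_,→)
state=q3 head=1 tape=_a_[c]____   (q3,c)→(q3,c,→)
state=q3 head=2 tape=_a_c[_]___   (q3,_)→(q2,b,←)
state=q2 head=1 tape=_a_[c]b___   (q2,c)→(q0,b,→)
state=q0 head=2 tape=_a_b[b]___   (q0,b)→(q2,a,→)
state=q2 head=3 tape=_a_ba[_]__   (q2,_)→(q3,_,→)
state=q3 head=4 tape=_a_ba_[_]_   (q3,_)→(q2,b,←)
state=q2 head=3 tape=_a_ba[_]b_   (q2,_)→(q3,_,→)
state=q3 head=4 tape=_a_ba_[b]_   (q3,b)→(q1,b,→)
state=q1 head=5 tape=_a_ba_b[_]
M halts after 13 transitions.

13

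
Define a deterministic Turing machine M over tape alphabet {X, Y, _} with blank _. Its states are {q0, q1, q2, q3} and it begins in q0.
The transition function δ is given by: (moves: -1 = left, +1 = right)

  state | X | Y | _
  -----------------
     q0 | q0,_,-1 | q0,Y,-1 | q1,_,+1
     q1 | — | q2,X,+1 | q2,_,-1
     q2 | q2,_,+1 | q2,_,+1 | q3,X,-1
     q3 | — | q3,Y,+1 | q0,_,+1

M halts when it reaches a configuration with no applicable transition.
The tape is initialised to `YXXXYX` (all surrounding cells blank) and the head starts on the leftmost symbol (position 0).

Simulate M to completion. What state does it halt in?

q3

q0 | _[Y]XXXYX_   read Y → write Y, move -1, go to q0
q0 | [_]YXXXYX_   read _ → write _, move +1, go to q1
q1 | _[Y]XXXYX_   read Y → write X, move +1, go to q2
q2 | _X[X]XXYX_   read X → write _, move +1, go to q2
q2 | _X_[X]XYX_   read X → write _, move +1, go to q2
q2 | _X__[X]YX_   read X → write _, move +1, go to q2
q2 | _X___[Y]X_   read Y → write _, move +1, go to q2
q2 | _X____[X]_   read X → write _, move +1, go to q2
q2 | _X_____[_]   read _ → write X, move -1, go to q3
q3 | _X____[_]X   read _ → write _, move +1, go to q0
q0 | _X_____[X]   read X → write _, move -1, go to q0
q0 | _X____[_]_   read _ → write _, move +1, go to q1
q1 | _X_____[_]   read _ → write _, move -1, go to q2
q2 | _X____[_]_   read _ → write X, move -1, go to q3
q3 | _X___[_]X_   read _ → write _, move +1, go to q0
q0 | _X____[X]_   read X → write _, move -1, go to q0
q0 | _X___[_]__   read _ → write _, move +1, go to q1
q1 | _X____[_]_   read _ → write _, move -1, go to q2
q2 | _X___[_]__   read _ → write X, move -1, go to q3
q3 | _X__[_]X__   read _ → write _, move +1, go to q0
q0 | _X___[X]__   read X → write _, move -1, go to q0
q0 | _X__[_]___   read _ → write _, move +1, go to q1
q1 | _X___[_]__   read _ → write _, move -1, go to q2
q2 | _X__[_]___   read _ → write X, move -1, go to q3
q3 | _X_[_]X___   read _ → write _, move +1, go to q0
q0 | _X__[X]___   read X → write _, move -1, go to q0
q0 | _X_[_]____   read _ → write _, move +1, go to q1
q1 | _X__[_]___   read _ → write _, move -1, go to q2
q2 | _X_[_]____   read _ → write X, move -1, go to q3
q3 | _X[_]X____   read _ → write _, move +1, go to q0
q0 | _X_[X]____   read X → write _, move -1, go to q0
q0 | _X[_]_____   read _ → write _, move +1, go to q1
q1 | _X_[_]____   read _ → write _, move -1, go to q2
q2 | _X[_]_____   read _ → write X, move -1, go to q3
q3 | _[X]X_____
No transition is defined for (q3, X); M halts in state q3.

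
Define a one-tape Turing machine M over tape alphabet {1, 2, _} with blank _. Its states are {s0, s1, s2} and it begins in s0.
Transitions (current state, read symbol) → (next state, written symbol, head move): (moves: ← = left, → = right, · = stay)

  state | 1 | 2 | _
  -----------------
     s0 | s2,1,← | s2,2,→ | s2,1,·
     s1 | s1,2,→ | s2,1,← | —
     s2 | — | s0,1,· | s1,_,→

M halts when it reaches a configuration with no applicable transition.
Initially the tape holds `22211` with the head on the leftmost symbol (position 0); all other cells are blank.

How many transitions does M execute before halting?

s0 | _[2]2211_   read 2 → write 2, move →, go to s2
s2 | _2[2]211_   read 2 → write 1, move ·, go to s0
s0 | _2[1]211_   read 1 → write 1, move ←, go to s2
s2 | _[2]1211_   read 2 → write 1, move ·, go to s0
s0 | _[1]1211_   read 1 → write 1, move ←, go to s2
s2 | [_]11211_   read _ → write _, move →, go to s1
s1 | _[1]1211_   read 1 → write 2, move →, go to s1
s1 | _2[1]211_   read 1 → write 2, move →, go to s1
s1 | _22[2]11_   read 2 → write 1, move ←, go to s2
s2 | _2[2]111_   read 2 → write 1, move ·, go to s0
s0 | _2[1]111_   read 1 → write 1, move ←, go to s2
s2 | _[2]1111_   read 2 → write 1, move ·, go to s0
s0 | _[1]1111_   read 1 → write 1, move ←, go to s2
s2 | [_]11111_   read _ → write _, move →, go to s1
s1 | _[1]1111_   read 1 → write 2, move →, go to s1
s1 | _2[1]111_   read 1 → write 2, move →, go to s1
s1 | _22[1]11_   read 1 → write 2, move →, go to s1
s1 | _222[1]1_   read 1 → write 2, move →, go to s1
s1 | _2222[1]_   read 1 → write 2, move →, go to s1
s1 | _22222[_]
M halts after 19 transitions.

19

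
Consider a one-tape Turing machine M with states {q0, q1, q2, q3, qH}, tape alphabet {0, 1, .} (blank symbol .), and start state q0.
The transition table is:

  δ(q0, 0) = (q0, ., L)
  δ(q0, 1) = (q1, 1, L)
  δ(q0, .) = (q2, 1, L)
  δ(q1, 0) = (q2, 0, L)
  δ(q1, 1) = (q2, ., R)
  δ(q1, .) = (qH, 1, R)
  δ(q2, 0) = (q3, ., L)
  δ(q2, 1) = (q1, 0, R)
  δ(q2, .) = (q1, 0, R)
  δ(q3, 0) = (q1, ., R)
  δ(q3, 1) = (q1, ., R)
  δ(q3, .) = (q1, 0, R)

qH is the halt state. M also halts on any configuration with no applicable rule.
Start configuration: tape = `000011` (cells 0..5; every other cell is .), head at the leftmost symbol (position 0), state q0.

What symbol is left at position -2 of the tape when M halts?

0

state=q0 head=0 tape=..[0]00011   (q0,0)→(q0,.,L)
state=q0 head=-1 tape=.[.].00011   (q0,.)→(q2,1,L)
state=q2 head=-2 tape=[.]1.00011   (q2,.)→(q1,0,R)
state=q1 head=-1 tape=0[1].00011   (q1,1)→(q2,.,R)
state=q2 head=0 tape=0.[.]00011   (q2,.)→(q1,0,R)
state=q1 head=1 tape=0.0[0]0011   (q1,0)→(q2,0,L)
state=q2 head=0 tape=0.[0]00011   (q2,0)→(q3,.,L)
state=q3 head=-1 tape=0[.].00011   (q3,.)→(q1,0,R)
state=q1 head=0 tape=00[.]00011   (q1,.)→(qH,1,R)
state=qH head=1 tape=001[0]0011
Cell -2 holds 0 when M halts.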